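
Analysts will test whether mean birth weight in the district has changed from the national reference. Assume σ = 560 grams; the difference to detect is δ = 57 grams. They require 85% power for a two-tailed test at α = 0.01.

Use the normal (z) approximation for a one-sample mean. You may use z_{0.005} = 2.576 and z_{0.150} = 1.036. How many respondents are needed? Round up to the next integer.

n = 1260

n = (z_{α/2} + z_β)² · σ² / δ²
  = (2.576 + 1.036)² · 560² / 57²
  = 13.0465 · 313600 / 3249
  = 1259.28
Round up → n = 1260.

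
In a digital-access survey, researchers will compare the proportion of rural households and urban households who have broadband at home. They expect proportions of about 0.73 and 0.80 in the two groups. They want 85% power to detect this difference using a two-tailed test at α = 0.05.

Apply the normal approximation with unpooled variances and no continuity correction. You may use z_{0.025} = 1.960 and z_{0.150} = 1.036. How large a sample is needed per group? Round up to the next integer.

n = (z_{α/2} + z_β)² · [p₁(1−p₁) + p₂(1−p₂)] / (p₁ − p₂)²
  = (1.960 + 1.036)² · (0.73·0.27 + 0.80·0.20) / (-0.07)²
  = (2.996)² · (0.1971 + 0.1600) / 0.0049
  = 8.9760 · 0.3571 / 0.0049
  = 654.15
Round up → n = 655 per group.

n = 655 per group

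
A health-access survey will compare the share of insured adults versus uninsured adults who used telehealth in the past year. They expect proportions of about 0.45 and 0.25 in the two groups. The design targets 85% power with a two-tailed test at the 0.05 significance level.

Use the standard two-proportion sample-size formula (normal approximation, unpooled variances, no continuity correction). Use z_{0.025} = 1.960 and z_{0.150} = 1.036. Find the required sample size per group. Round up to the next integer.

n = 98 per group

n = (z_{α/2} + z_β)² · [p₁(1−p₁) + p₂(1−p₂)] / (p₁ − p₂)²
  = (1.960 + 1.036)² · (0.45·0.55 + 0.25·0.75) / (0.20)²
  = (2.996)² · (0.2475 + 0.1875) / 0.0400
  = 8.9760 · 0.4350 / 0.0400
  = 97.61
Round up → n = 98 per group.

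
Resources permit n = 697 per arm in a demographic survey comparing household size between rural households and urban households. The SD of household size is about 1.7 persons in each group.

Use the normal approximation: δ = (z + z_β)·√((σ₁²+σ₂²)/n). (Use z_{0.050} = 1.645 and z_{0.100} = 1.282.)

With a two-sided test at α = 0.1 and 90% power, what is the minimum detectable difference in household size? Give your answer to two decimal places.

δ = (z_{α/2} + z_β) · √((σ₁²+σ₂²)/n)
  = (1.645 + 1.282) · √(5.78/697)
  = 2.927 · √0.00829
  = 2.927 · 0.0911
  = 0.2665

Minimum detectable difference ≈ 0.27 persons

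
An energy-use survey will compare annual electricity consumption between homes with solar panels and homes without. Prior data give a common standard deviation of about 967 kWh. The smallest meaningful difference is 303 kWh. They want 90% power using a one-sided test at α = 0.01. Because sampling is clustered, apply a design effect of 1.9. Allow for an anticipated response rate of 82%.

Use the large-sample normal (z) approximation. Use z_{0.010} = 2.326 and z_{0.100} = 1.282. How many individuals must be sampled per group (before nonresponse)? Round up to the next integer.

n = 615 per group

n = (z_α + z_β)² · (σ₁² + σ₂²) / δ²
  = (2.326 + 1.282)² · (2·967² = 1870178) / 303²
  = 13.0177 · 1870178 / 91809
  = 265.17
Design effect: 1.9 × 265.17 = 503.83.
Adjust for 82% response: 503.83 / 0.82 = 614.43.
Round up → n = 615 per group.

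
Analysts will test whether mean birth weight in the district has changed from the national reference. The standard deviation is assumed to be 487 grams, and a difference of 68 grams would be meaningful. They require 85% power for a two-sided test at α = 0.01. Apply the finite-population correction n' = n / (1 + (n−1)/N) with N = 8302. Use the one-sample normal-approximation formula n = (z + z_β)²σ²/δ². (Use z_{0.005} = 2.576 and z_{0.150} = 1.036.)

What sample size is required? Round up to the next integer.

n = 620

n = (z_{α/2} + z_β)² · σ² / δ²
  = (2.576 + 1.036)² · 487² / 68²
  = 13.0465 · 237169 / 4624
  = 669.17
Finite-population correction (N = 8302): 669.17 / (1 + (669.17 − 1)/8302) = 619.32.
Round up → n = 620.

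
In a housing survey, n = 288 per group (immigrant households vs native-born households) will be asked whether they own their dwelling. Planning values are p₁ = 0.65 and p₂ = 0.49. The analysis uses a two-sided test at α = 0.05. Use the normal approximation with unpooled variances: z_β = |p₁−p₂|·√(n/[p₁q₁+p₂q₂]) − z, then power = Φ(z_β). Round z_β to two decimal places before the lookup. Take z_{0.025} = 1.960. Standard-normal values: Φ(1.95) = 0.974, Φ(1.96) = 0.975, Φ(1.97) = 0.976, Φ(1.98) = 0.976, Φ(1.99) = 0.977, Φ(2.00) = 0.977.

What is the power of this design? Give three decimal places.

Power ≈ 0.976

z_β = |p₁−p₂|·√(n/[p₁q₁+p₂q₂]) − z_{α/2}
    = 0.16 · √(288/0.4774) − 1.960
    = 0.16 · 24.5615 − 1.960
    = 3.9298 − 1.960 = 1.9698 → 1.97
Power = Φ(1.97) = 0.976.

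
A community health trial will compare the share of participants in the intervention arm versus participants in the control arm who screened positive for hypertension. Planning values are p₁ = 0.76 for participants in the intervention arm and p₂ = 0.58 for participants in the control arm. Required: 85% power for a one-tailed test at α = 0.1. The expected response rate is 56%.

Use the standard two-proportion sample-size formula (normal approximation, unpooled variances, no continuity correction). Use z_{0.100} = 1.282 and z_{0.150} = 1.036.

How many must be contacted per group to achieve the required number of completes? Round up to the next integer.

n = (z_α + z_β)² · [p₁(1−p₁) + p₂(1−p₂)] / (p₁ − p₂)²
  = (1.282 + 1.036)² · (0.76·0.24 + 0.58·0.42) / (0.18)²
  = (2.318)² · (0.1824 + 0.2436) / 0.0324
  = 5.3731 · 0.4260 / 0.0324
  = 70.65
Adjust for 56% response: 70.65 / 0.56 = 126.15.
Round up → n = 127 per group.

n = 127 per group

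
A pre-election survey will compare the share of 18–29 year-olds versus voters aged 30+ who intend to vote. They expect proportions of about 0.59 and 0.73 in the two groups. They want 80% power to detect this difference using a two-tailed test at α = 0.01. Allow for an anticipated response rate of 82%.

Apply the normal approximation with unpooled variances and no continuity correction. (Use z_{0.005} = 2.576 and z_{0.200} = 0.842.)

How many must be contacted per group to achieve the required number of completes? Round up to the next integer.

n = 320 per group

n = (z_{α/2} + z_β)² · [p₁(1−p₁) + p₂(1−p₂)] / (p₁ − p₂)²
  = (2.576 + 0.842)² · (0.59·0.41 + 0.73·0.27) / (-0.14)²
  = (3.418)² · (0.2419 + 0.1971) / 0.0196
  = 11.6827 · 0.4390 / 0.0196
  = 261.67
Adjust for 82% response: 261.67 / 0.82 = 319.11.
Round up → n = 320 per group.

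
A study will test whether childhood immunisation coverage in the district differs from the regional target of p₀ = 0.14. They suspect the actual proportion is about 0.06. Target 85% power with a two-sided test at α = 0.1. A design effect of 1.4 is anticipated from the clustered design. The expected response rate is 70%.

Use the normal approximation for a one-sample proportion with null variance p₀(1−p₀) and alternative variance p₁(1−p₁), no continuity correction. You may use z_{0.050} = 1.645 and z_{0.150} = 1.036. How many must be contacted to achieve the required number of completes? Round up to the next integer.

n = 209

n = [z_{α/2}·√(p₀q₀) + z_β·√(p₁q₁)]² / (p₁ − p₀)²
  = [1.645·√(0.14·0.86) + 1.036·√(0.06·0.94)]² / (-0.08)²
  = [1.645·0.3470 + 1.036·0.2375]² / 0.0064
  = [0.8168]² / 0.0064
  = 104.25
Design effect: 1.4 × 104.25 = 145.95.
Adjust for 70% response: 145.95 / 0.70 = 208.50.
Round up → n = 209.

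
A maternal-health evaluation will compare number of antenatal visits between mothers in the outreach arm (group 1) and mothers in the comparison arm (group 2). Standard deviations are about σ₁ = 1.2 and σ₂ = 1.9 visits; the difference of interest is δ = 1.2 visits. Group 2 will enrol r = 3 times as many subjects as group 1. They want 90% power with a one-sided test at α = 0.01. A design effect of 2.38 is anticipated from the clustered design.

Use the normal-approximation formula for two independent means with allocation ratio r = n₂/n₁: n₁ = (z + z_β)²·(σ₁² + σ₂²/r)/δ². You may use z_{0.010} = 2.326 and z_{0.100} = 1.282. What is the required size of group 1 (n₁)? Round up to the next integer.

n₁ = (z_α + z_β)² · (σ₁² + σ₂²/r) / δ²
   = (2.326 + 1.282)² · (1.2² + 1.9²/3) / 1.2²
   = 13.0177 · (1.44 + 1.2033) / 1.44
   = 13.0177 · 2.6433 / 1.44
   = 23.90
Design effect: 2.38 × 23.90 = 56.87.
Round up → n₁ = 57; n₂ = r·n₁ = 3 × 57 = 171.

n₁ = 57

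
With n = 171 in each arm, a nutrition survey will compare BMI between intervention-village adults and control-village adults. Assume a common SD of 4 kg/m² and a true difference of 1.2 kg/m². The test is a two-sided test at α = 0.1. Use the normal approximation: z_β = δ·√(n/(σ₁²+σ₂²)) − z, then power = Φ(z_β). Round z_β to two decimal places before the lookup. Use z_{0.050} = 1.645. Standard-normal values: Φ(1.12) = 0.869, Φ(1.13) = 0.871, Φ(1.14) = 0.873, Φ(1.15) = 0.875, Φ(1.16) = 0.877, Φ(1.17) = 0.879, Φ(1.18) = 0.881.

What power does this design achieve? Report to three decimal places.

Power ≈ 0.871

z_β = δ·√(n/(σ₁²+σ₂²)) − z_{α/2}
    = 1.2 · √(171/32) − 1.645
    = 1.2 · 2.31166 − 1.645
    = 2.7740 − 1.645 = 1.1290 → 1.13
Power = Φ(1.13) = 0.871.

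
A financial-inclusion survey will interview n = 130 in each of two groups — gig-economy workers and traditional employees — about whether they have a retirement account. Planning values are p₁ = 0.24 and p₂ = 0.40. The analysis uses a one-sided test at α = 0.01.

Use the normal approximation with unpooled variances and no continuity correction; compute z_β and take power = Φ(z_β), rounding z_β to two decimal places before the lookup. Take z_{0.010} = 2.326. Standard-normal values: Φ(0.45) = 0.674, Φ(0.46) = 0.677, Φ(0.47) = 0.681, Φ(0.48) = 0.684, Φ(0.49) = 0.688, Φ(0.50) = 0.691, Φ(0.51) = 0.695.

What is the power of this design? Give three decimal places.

z_β = |p₁−p₂|·√(n/[p₁q₁+p₂q₂]) − z_α
    = 0.16 · √(130/0.4224) − 2.326
    = 0.16 · 17.5432 − 2.326
    = 2.8069 − 2.326 = 0.4809 → 0.48
Power = Φ(0.48) = 0.684.

Power ≈ 0.684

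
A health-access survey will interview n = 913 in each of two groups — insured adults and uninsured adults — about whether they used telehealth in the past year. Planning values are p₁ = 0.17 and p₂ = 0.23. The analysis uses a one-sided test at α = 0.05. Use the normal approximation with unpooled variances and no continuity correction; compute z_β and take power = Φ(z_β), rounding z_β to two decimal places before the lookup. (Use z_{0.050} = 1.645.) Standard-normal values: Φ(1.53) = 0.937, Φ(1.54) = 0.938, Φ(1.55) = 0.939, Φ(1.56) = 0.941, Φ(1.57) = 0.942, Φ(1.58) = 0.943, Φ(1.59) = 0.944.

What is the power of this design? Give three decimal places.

Power ≈ 0.942

z_β = |p₁−p₂|·√(n/[p₁q₁+p₂q₂]) − z_α
    = 0.06 · √(913/0.3182) − 1.645
    = 0.06 · 53.5655 − 1.645
    = 3.2139 − 1.645 = 1.5689 → 1.57
Power = Φ(1.57) = 0.942.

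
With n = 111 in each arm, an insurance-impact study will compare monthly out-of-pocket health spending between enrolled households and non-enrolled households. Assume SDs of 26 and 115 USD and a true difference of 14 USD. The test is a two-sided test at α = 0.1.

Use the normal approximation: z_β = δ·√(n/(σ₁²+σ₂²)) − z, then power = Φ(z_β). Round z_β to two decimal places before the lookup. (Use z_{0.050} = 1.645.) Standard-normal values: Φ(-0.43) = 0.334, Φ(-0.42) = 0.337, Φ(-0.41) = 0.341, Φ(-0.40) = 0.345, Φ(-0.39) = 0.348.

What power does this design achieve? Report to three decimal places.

Power ≈ 0.348

z_β = δ·√(n/(σ₁²+σ₂²)) − z_{α/2}
    = 14 · √(111/13901) − 1.645
    = 14 · 0.08936 − 1.645
    = 1.2510 − 1.645 = -0.3940 → -0.39
Power = Φ(-0.39) = 0.348.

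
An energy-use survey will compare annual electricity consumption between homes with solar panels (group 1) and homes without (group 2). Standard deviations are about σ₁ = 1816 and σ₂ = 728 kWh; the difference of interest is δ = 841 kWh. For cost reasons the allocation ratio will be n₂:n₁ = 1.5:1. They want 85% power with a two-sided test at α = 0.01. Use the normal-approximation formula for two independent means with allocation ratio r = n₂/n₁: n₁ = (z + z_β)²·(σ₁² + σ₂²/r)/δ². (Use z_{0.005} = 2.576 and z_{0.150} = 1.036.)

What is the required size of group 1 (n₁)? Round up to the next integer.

n₁ = 68

n₁ = (z_{α/2} + z_β)² · (σ₁² + σ₂²/r) / δ²
   = (2.576 + 1.036)² · (1816² + 728²/1.5) / 841²
   = 13.0465 · (3297856 + 353322.7) / 707281
   = 13.0465 · 3651178.7 / 707281
   = 67.35
Round up → n₁ = 68; n₂ = r·n₁ = 1.5 × 68 = 102.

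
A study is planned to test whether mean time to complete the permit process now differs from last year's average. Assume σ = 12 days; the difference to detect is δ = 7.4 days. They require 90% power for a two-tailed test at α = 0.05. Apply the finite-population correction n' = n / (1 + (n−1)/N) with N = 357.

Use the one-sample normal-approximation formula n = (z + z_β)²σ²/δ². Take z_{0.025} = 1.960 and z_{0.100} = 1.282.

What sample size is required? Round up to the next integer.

n = 26

n = (z_{α/2} + z_β)² · σ² / δ²
  = (1.960 + 1.282)² · 12² / 7.4²
  = 10.5106 · 144 / 54.76
  = 27.64
Finite-population correction (N = 357): 27.64 / (1 + (27.64 − 1)/357) = 25.72.
Round up → n = 26.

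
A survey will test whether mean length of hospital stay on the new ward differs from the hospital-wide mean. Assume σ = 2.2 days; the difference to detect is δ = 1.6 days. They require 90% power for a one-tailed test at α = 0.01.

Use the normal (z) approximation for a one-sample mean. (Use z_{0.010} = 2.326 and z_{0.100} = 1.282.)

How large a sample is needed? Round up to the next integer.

n = (z_α + z_β)² · σ² / δ²
  = (2.326 + 1.282)² · 2.2² / 1.6²
  = 13.0177 · 4.84 / 2.56
  = 24.61
Round up → n = 25.

n = 25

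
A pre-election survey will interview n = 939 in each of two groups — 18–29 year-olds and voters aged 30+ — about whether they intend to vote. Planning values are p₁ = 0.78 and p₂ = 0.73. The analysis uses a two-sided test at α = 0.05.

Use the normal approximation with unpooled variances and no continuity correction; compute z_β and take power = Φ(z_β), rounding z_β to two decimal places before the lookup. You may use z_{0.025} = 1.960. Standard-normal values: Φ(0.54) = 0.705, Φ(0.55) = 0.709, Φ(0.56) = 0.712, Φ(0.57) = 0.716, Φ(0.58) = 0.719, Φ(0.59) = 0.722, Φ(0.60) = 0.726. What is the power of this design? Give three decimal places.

Power ≈ 0.712

z_β = |p₁−p₂|·√(n/[p₁q₁+p₂q₂]) − z_{α/2}
    = 0.05 · √(939/0.3687) − 1.960
    = 0.05 · 50.4657 − 1.960
    = 2.5233 − 1.960 = 0.5633 → 0.56
Power = Φ(0.56) = 0.712.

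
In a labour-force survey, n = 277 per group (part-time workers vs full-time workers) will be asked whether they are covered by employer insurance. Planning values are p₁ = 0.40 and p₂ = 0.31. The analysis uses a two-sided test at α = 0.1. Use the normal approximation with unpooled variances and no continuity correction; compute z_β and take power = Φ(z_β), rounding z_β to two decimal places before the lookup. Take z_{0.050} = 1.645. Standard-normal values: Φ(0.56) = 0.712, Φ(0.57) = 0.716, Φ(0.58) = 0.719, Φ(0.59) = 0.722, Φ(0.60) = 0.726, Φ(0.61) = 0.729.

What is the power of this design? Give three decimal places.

Power ≈ 0.719

z_β = |p₁−p₂|·√(n/[p₁q₁+p₂q₂]) − z_{α/2}
    = 0.09 · √(277/0.4539) − 1.645
    = 0.09 · 24.7036 − 1.645
    = 2.2233 − 1.645 = 0.5783 → 0.58
Power = Φ(0.58) = 0.719.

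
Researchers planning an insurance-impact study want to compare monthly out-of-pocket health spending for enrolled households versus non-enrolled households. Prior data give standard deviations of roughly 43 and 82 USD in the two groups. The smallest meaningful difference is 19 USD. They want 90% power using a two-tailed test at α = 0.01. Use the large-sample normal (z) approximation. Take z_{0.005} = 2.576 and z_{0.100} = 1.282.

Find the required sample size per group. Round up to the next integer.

n = 354 per group

n = (z_{α/2} + z_β)² · (σ₁² + σ₂²) / δ²
  = (2.576 + 1.282)² · (43² + 82² = 8573) / 19²
  = 14.8842 · 8573 / 361
  = 353.47
Round up → n = 354 per group.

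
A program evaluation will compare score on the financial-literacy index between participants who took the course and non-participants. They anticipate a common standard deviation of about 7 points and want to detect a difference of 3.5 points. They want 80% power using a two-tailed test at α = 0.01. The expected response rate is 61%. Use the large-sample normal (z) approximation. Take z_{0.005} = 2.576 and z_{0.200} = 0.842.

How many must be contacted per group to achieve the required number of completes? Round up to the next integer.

n = (z_{α/2} + z_β)² · (σ₁² + σ₂²) / δ²
  = (2.576 + 0.842)² · (2·7² = 98) / 3.5²
  = 11.6827 · 98 / 12.25
  = 93.46
Adjust for 61% response: 93.46 / 0.61 = 153.22.
Round up → n = 154 per group.

n = 154 per group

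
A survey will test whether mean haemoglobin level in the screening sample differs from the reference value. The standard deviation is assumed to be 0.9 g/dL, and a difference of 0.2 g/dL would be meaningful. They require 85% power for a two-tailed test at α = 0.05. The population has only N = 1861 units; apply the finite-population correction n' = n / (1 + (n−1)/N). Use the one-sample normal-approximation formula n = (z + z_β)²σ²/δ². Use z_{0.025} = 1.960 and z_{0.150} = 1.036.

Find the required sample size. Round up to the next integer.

n = 166

n = (z_{α/2} + z_β)² · σ² / δ²
  = (1.960 + 1.036)² · 0.9² / 0.2²
  = 8.9760 · 0.81 / 0.04
  = 181.76
Finite-population correction (N = 1861): 181.76 / (1 + (181.76 − 1)/1861) = 165.67.
Round up → n = 166.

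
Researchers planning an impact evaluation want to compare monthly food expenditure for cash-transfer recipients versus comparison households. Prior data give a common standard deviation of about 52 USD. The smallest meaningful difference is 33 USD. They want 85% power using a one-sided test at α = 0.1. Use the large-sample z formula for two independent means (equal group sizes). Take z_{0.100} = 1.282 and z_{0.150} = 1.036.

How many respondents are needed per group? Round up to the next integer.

n = 27 per group

n = (z_α + z_β)² · (σ₁² + σ₂²) / δ²
  = (1.282 + 1.036)² · (2·52² = 5408) / 33²
  = 5.3731 · 5408 / 1089
  = 26.68
Round up → n = 27 per group.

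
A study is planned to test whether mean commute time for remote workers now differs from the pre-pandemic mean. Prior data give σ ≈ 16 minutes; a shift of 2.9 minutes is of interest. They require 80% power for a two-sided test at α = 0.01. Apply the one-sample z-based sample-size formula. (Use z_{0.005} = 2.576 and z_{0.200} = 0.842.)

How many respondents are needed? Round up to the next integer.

n = 356

n = (z_{α/2} + z_β)² · σ² / δ²
  = (2.576 + 0.842)² · 16² / 2.9²
  = 11.6827 · 256 / 8.41
  = 355.62
Round up → n = 356.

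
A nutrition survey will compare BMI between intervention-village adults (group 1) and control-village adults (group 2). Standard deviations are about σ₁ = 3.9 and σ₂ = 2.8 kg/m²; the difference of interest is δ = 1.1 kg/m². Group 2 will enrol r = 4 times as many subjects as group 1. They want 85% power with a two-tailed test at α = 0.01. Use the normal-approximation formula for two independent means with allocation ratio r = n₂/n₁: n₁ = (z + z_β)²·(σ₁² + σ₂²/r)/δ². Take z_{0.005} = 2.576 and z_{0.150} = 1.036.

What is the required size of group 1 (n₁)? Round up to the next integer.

n₁ = (z_{α/2} + z_β)² · (σ₁² + σ₂²/r) / δ²
   = (2.576 + 1.036)² · (3.9² + 2.8²/4) / 1.1²
   = 13.0465 · (15.21 + 1.96) / 1.21
   = 13.0465 · 17.17 / 1.21
   = 185.13
Round up → n₁ = 186; n₂ = r·n₁ = 4 × 186 = 744.

n₁ = 186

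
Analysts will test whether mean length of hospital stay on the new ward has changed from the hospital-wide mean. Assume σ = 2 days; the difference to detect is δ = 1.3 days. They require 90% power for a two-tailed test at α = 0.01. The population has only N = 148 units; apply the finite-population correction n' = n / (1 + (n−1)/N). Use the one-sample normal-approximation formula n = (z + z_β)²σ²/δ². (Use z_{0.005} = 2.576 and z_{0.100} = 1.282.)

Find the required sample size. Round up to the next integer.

n = 29

n = (z_{α/2} + z_β)² · σ² / δ²
  = (2.576 + 1.282)² · 2² / 1.3²
  = 14.8842 · 4 / 1.69
  = 35.23
Finite-population correction (N = 148): 35.23 / (1 + (35.23 − 1)/148) = 28.61.
Round up → n = 29.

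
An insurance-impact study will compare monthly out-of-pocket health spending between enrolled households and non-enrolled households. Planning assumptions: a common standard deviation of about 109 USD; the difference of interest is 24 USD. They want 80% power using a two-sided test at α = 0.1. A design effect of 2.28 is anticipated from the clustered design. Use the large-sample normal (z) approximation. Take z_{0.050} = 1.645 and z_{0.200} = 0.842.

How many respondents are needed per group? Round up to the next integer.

n = 582 per group

n = (z_{α/2} + z_β)² · (σ₁² + σ₂²) / δ²
  = (1.645 + 0.842)² · (2·109² = 23762) / 24²
  = 6.1852 · 23762 / 576
  = 255.16
Design effect: 2.28 × 255.16 = 581.76.
Round up → n = 582 per group.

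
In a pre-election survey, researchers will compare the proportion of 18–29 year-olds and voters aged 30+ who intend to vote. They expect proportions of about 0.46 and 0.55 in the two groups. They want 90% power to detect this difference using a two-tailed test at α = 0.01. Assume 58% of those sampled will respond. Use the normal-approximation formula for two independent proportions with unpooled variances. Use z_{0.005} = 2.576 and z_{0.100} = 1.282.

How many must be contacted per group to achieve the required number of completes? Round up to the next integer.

n = (z_{α/2} + z_β)² · [p₁(1−p₁) + p₂(1−p₂)] / (p₁ − p₂)²
  = (2.576 + 1.282)² · (0.46·0.54 + 0.55·0.45) / (-0.09)²
  = (3.858)² · (0.2484 + 0.2475) / 0.0081
  = 14.8842 · 0.4959 / 0.0081
  = 911.24
Adjust for 58% response: 911.24 / 0.58 = 1571.11.
Round up → n = 1572 per group.

n = 1572 per group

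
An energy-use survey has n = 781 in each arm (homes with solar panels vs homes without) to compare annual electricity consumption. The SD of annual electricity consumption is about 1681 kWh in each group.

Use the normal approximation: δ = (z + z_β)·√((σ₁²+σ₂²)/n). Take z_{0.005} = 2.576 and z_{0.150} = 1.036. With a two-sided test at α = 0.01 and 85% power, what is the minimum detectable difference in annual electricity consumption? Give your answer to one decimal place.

δ = (z_{α/2} + z_β) · √((σ₁²+σ₂²)/n)
  = (2.576 + 1.036) · √(5651522/781)
  = 3.612 · √7236.3
  = 3.612 · 85.0662
  = 307.2592

Minimum detectable difference ≈ 307.3 kWh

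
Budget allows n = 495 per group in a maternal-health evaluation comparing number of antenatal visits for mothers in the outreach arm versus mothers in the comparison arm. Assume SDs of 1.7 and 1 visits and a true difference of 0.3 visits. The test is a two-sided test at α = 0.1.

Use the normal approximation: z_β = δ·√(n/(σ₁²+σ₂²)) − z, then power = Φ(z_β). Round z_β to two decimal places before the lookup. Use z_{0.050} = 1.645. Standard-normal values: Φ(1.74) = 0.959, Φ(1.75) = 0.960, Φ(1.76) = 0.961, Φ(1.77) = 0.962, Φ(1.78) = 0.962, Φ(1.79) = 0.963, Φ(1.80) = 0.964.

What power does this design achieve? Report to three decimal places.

z_β = δ·√(n/(σ₁²+σ₂²)) − z_{α/2}
    = 0.3 · √(495/3.89) − 1.645
    = 0.3 · 11.28049 − 1.645
    = 3.3841 − 1.645 = 1.7391 → 1.74
Power = Φ(1.74) = 0.959.

Power ≈ 0.959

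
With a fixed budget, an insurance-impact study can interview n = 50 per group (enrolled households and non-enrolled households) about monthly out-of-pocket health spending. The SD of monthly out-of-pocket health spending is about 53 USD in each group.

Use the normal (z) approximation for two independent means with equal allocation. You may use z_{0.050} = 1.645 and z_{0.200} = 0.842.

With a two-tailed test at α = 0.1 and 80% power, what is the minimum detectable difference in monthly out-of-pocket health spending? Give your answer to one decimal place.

δ = (z_{α/2} + z_β) · √((σ₁²+σ₂²)/n)
  = (1.645 + 0.842) · √(5618/50)
  = 2.487 · √112.36
  = 2.487 · 10.6000
  = 26.3622

Minimum detectable difference ≈ 26.4 USD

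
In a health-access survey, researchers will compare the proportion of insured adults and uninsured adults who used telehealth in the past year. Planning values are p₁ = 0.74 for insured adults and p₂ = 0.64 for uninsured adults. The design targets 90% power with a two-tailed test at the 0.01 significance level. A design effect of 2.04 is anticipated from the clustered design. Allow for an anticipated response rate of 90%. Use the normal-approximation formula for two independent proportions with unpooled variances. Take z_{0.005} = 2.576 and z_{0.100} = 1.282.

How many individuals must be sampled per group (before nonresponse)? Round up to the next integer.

n = (z_{α/2} + z_β)² · [p₁(1−p₁) + p₂(1−p₂)] / (p₁ − p₂)²
  = (2.576 + 1.282)² · (0.74·0.26 + 0.64·0.36) / (0.10)²
  = (3.858)² · (0.1924 + 0.2304) / 0.0100
  = 14.8842 · 0.4228 / 0.0100
  = 629.30
Design effect: 2.04 × 629.30 = 1283.78.
Adjust for 90% response: 1283.78 / 0.90 = 1426.42.
Round up → n = 1427 per group.

n = 1427 per group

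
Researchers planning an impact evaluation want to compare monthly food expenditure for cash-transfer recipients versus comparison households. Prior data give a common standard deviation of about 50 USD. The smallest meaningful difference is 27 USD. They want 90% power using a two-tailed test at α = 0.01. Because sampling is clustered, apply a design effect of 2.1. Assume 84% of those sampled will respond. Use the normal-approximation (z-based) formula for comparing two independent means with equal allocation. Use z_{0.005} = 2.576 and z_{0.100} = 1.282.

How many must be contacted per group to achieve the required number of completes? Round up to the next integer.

n = (z_{α/2} + z_β)² · (σ₁² + σ₂²) / δ²
  = (2.576 + 1.282)² · (2·50² = 5000) / 27²
  = 14.8842 · 5000 / 729
  = 102.09
Design effect: 2.1 × 102.09 = 214.38.
Adjust for 84% response: 214.38 / 0.84 = 255.22.
Round up → n = 256 per group.

n = 256 per group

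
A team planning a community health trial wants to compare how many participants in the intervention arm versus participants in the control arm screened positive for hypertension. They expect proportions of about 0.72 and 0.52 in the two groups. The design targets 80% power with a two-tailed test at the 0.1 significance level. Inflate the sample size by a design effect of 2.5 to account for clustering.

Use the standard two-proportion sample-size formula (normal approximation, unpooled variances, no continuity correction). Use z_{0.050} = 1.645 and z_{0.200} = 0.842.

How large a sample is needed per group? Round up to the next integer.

n = 175 per group

n = (z_{α/2} + z_β)² · [p₁(1−p₁) + p₂(1−p₂)] / (p₁ − p₂)²
  = (1.645 + 0.842)² · (0.72·0.28 + 0.52·0.48) / (0.20)²
  = (2.487)² · (0.2016 + 0.2496) / 0.0400
  = 6.1852 · 0.4512 / 0.0400
  = 69.77
Design effect: 2.5 × 69.77 = 174.42.
Round up → n = 175 per group.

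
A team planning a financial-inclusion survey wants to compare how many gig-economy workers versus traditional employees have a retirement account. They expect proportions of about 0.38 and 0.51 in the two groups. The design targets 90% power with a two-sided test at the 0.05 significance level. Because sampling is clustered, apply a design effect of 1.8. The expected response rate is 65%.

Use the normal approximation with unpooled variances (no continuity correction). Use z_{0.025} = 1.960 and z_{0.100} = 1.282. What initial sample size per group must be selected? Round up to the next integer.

n = 837 per group

n = (z_{α/2} + z_β)² · [p₁(1−p₁) + p₂(1−p₂)] / (p₁ − p₂)²
  = (1.960 + 1.282)² · (0.38·0.62 + 0.51·0.49) / (-0.13)²
  = (3.242)² · (0.2356 + 0.2499) / 0.0169
  = 10.5106 · 0.4855 / 0.0169
  = 301.95
Design effect: 1.8 × 301.95 = 543.50.
Adjust for 65% response: 543.50 / 0.65 = 836.16.
Round up → n = 837 per group.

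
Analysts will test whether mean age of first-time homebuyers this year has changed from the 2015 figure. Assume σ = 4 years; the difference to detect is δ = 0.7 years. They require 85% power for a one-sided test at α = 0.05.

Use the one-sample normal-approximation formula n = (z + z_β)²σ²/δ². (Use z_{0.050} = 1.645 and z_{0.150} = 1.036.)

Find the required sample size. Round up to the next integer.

n = (z_α + z_β)² · σ² / δ²
  = (1.645 + 1.036)² · 4² / 0.7²
  = 7.1878 · 16 / 0.49
  = 234.70
Round up → n = 235.

n = 235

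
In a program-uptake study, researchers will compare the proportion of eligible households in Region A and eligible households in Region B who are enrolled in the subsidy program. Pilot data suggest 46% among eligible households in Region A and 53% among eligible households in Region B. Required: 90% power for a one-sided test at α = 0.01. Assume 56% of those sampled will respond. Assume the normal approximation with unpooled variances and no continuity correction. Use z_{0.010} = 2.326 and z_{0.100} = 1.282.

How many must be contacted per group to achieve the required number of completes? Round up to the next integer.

n = (z_α + z_β)² · [p₁(1−p₁) + p₂(1−p₂)] / (p₁ − p₂)²
  = (2.326 + 1.282)² · (0.46·0.54 + 0.53·0.47) / (-0.07)²
  = (3.608)² · (0.2484 + 0.2491) / 0.0049
  = 13.0177 · 0.4975 / 0.0049
  = 1321.69
Adjust for 56% response: 1321.69 / 0.56 = 2360.16.
Round up → n = 2361 per group.

n = 2361 per group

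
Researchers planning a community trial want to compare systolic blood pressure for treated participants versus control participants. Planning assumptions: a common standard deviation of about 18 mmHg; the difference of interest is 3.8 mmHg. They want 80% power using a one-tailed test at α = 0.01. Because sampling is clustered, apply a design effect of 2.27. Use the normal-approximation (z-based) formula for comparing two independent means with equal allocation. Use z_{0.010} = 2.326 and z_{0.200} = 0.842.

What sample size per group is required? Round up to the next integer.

n = 1023 per group

n = (z_α + z_β)² · (σ₁² + σ₂²) / δ²
  = (2.326 + 0.842)² · (2·18² = 648) / 3.8²
  = 10.0362 · 648 / 14.44
  = 450.38
Design effect: 2.27 × 450.38 = 1022.36.
Round up → n = 1023 per group.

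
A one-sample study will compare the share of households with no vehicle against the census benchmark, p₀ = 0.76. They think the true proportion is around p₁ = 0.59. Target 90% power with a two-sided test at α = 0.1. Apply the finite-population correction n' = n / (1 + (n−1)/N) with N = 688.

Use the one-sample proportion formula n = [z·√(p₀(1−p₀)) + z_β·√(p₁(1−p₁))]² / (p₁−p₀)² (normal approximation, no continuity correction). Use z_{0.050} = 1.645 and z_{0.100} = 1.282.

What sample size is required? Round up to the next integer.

n = [z_{α/2}·√(p₀q₀) + z_β·√(p₁q₁)]² / (p₁ − p₀)²
  = [1.645·√(0.76·0.24) + 1.282·√(0.59·0.41)]² / (-0.17)²
  = [1.645·0.4271 + 1.282·0.4918]² / 0.0289
  = [1.3331]² / 0.0289
  = 61.49
Finite-population correction (N = 688): 61.49 / (1 + (61.49 − 1)/688) = 56.52.
Round up → n = 57.

n = 57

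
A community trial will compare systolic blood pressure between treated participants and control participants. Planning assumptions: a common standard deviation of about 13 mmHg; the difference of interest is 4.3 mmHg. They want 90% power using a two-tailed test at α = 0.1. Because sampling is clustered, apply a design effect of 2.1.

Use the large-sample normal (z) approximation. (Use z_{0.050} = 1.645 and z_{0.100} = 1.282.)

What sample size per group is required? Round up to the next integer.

n = 329 per group

n = (z_{α/2} + z_β)² · (σ₁² + σ₂²) / δ²
  = (1.645 + 1.282)² · (2·13² = 338) / 4.3²
  = 8.5673 · 338 / 18.49
  = 156.61
Design effect: 2.1 × 156.61 = 328.89.
Round up → n = 329 per group.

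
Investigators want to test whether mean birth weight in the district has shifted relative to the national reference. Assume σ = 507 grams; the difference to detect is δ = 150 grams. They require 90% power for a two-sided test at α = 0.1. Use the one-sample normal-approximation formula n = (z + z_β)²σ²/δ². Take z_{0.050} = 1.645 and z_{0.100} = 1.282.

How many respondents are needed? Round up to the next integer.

n = 98

n = (z_{α/2} + z_β)² · σ² / δ²
  = (1.645 + 1.282)² · 507² / 150²
  = 8.5673 · 257049 / 22500
  = 97.88
Round up → n = 98.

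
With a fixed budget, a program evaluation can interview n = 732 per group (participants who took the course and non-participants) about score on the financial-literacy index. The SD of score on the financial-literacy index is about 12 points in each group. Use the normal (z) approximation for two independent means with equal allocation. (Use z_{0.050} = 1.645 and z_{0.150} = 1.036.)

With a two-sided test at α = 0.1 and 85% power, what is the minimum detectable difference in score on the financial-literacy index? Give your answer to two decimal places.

δ = (z_{α/2} + z_β) · √((σ₁²+σ₂²)/n)
  = (1.645 + 1.036) · √(288/732)
  = 2.681 · √0.39344
  = 2.681 · 0.6273
  = 1.6817

Minimum detectable difference ≈ 1.68 points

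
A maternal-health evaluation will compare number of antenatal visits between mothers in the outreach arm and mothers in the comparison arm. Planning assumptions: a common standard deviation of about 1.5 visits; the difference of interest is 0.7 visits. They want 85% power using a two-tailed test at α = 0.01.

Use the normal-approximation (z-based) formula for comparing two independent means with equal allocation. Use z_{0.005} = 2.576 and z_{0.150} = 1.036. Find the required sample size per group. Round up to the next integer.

n = 120 per group

n = (z_{α/2} + z_β)² · (σ₁² + σ₂²) / δ²
  = (2.576 + 1.036)² · (2·1.5² = 4.5) / 0.7²
  = 13.0465 · 4.5 / 0.49
  = 119.82
Round up → n = 120 per group.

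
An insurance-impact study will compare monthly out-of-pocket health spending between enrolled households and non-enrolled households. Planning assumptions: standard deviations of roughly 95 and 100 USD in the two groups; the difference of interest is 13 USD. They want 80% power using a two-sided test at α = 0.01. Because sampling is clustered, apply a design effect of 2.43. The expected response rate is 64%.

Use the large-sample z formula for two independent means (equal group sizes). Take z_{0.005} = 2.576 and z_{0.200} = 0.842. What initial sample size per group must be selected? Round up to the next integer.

n = 4994 per group

n = (z_{α/2} + z_β)² · (σ₁² + σ₂²) / δ²
  = (2.576 + 0.842)² · (95² + 100² = 19025) / 13²
  = 11.6827 · 19025 / 169
  = 1315.17
Design effect: 2.43 × 1315.17 = 3195.86.
Adjust for 64% response: 3195.86 / 0.64 = 4993.54.
Round up → n = 4994 per group.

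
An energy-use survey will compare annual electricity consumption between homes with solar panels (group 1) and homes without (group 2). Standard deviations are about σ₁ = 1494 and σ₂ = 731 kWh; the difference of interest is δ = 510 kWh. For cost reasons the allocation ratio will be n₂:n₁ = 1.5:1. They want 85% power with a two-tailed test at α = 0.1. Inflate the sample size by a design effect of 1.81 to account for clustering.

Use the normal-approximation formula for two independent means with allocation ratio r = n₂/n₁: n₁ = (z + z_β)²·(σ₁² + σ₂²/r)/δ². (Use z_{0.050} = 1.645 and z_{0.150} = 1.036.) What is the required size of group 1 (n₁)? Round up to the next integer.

n₁ = (z_{α/2} + z_β)² · (σ₁² + σ₂²/r) / δ²
   = (1.645 + 1.036)² · (1494² + 731²/1.5) / 510²
   = 7.1878 · (2232036 + 356240.7) / 260100
   = 7.1878 · 2588276.7 / 260100
   = 71.53
Design effect: 1.81 × 71.53 = 129.46.
Round up → n₁ = 130; n₂ = r·n₁ = 1.5 × 130 = 195.

n₁ = 130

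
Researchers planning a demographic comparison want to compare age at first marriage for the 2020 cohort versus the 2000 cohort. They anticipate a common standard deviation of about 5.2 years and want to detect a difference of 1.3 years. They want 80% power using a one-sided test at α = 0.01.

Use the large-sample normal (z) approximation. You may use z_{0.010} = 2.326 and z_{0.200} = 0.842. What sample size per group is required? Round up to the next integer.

n = (z_α + z_β)² · (σ₁² + σ₂²) / δ²
  = (2.326 + 0.842)² · (2·5.2² = 54.08) / 1.3²
  = 10.0362 · 54.08 / 1.69
  = 321.16
Round up → n = 322 per group.

n = 322 per group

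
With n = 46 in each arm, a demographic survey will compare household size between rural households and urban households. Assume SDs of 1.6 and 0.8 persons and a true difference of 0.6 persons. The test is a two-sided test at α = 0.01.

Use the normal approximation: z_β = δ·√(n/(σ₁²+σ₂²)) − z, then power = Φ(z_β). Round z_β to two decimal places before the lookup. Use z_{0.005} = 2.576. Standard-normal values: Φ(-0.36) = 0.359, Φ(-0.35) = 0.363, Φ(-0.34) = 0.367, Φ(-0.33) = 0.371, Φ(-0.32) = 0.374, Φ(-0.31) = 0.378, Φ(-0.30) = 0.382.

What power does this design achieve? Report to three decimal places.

z_β = δ·√(n/(σ₁²+σ₂²)) − z_{α/2}
    = 0.6 · √(46/3.2) − 2.576
    = 0.6 · 3.79144 − 2.576
    = 2.2749 − 2.576 = -0.3011 → -0.30
Power = Φ(-0.30) = 0.382.

Power ≈ 0.382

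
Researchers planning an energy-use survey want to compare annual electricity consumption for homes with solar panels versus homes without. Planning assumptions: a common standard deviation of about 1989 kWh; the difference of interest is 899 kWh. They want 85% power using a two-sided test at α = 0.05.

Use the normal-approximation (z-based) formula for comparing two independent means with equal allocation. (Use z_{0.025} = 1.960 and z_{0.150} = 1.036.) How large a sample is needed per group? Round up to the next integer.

n = 88 per group

n = (z_{α/2} + z_β)² · (σ₁² + σ₂²) / δ²
  = (1.960 + 1.036)² · (2·1989² = 7912242) / 899²
  = 8.9760 · 7912242 / 808201
  = 87.87
Round up → n = 88 per group.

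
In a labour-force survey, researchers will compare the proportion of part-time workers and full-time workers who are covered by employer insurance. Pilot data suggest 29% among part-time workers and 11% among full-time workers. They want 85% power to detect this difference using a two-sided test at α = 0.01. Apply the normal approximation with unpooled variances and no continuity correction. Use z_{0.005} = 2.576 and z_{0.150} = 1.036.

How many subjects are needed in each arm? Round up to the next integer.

n = (z_{α/2} + z_β)² · [p₁(1−p₁) + p₂(1−p₂)] / (p₁ − p₂)²
  = (2.576 + 1.036)² · (0.29·0.71 + 0.11·0.89) / (0.18)²
  = (3.612)² · (0.2059 + 0.0979) / 0.0324
  = 13.0465 · 0.3038 / 0.0324
  = 122.33
Round up → n = 123 per group.

n = 123 per group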